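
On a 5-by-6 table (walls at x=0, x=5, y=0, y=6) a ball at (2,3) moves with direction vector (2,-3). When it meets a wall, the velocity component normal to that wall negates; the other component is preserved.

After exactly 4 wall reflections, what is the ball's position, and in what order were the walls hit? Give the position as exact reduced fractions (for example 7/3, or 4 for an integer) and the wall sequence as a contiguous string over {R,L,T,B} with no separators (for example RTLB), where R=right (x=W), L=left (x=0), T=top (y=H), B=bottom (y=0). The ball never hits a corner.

1. t=1 → B at (4,0); v=(2,3)
2. t=1/2 → R at (5,3/2); v=(-2,3)
3. t=3/2 → T at (2,6); v=(-2,-3)
4. t=1 → L at (0,3); v=(2,-3)

Final position: (0,3)
Wall sequence: BRTL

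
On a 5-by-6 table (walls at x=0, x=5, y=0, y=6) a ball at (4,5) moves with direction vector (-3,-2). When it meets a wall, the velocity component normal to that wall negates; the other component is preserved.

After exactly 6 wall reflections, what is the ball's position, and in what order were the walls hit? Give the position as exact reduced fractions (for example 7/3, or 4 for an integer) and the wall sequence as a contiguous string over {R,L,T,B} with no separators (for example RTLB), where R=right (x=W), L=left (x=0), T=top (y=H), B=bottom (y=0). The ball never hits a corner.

Final position: (5,13/3)
Wall sequence: LBRLTR

1. t=4/3 → L at (0,7/3); v=(3,-2)
2. t=7/6 → B at (7/2,0); v=(3,2)
3. t=1/2 → R at (5,1); v=(-3,2)
4. t=5/3 → L at (0,13/3); v=(3,2)
5. t=5/6 → T at (5/2,6); v=(3,-2)
6. t=5/6 → R at (5,13/3); v=(-3,-2)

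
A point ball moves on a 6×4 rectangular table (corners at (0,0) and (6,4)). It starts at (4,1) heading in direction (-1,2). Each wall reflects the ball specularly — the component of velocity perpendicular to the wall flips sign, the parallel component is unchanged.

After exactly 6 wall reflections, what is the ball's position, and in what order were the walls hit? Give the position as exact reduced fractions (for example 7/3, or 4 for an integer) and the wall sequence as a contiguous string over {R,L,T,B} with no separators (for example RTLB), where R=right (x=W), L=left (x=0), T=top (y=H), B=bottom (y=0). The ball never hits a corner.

1. t=3/2 → T at (5/2,4); v=(-1,-2)
2. t=2 → B at (1/2,0); v=(-1,2)
3. t=1/2 → L at (0,1); v=(1,2)
4. t=3/2 → T at (3/2,4); v=(1,-2)
5. t=2 → B at (7/2,0); v=(1,2)
6. t=2 → T at (11/2,4); v=(1,-2)

Final position: (11/2,4)
Wall sequence: TBLTBT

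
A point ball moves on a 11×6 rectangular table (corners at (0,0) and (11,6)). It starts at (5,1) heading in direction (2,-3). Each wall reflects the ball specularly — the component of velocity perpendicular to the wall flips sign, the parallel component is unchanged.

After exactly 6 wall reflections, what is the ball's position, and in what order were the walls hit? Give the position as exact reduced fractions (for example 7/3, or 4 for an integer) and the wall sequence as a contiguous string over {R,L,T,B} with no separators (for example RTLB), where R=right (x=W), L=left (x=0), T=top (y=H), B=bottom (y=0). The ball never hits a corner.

Final position: (1/3,0)
Wall sequence: BTRBTB

1. t=1/3 → B at (17/3,0); v=(2,3)
2. t=2 → T at (29/3,6); v=(2,-3)
3. t=2/3 → R at (11,4); v=(-2,-3)
4. t=4/3 → B at (25/3,0); v=(-2,3)
5. t=2 → T at (13/3,6); v=(-2,-3)
6. t=2 → B at (1/3,0); v=(-2,3)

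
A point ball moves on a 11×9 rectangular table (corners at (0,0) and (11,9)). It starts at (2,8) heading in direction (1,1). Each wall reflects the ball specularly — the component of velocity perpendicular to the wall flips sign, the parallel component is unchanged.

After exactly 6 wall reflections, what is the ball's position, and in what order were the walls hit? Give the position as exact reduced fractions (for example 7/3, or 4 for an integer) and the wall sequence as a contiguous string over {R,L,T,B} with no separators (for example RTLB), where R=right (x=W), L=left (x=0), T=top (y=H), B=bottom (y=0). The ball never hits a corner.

1. t=1 → T at (3,9); v=(1,-1)
2. t=8 → R at (11,1); v=(-1,-1)
3. t=1 → B at (10,0); v=(-1,1)
4. t=9 → T at (1,9); v=(-1,-1)
5. t=1 → L at (0,8); v=(1,-1)
6. t=8 → B at (8,0); v=(1,1)

Final position: (8,0)
Wall sequence: TRBTLB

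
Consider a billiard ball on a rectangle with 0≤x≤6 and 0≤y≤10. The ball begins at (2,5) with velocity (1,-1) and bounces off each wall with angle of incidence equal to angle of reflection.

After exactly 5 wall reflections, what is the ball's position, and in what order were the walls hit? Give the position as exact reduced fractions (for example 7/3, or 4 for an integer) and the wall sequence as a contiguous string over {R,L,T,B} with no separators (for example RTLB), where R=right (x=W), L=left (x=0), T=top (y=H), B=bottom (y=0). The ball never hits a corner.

1. t=4 → R at (6,1); v=(-1,-1)
2. t=1 → B at (5,0); v=(-1,1)
3. t=5 → L at (0,5); v=(1,1)
4. t=5 → T at (5,10); v=(1,-1)
5. t=1 → R at (6,9); v=(-1,-1)

Final position: (6,9)
Wall sequence: RBLTR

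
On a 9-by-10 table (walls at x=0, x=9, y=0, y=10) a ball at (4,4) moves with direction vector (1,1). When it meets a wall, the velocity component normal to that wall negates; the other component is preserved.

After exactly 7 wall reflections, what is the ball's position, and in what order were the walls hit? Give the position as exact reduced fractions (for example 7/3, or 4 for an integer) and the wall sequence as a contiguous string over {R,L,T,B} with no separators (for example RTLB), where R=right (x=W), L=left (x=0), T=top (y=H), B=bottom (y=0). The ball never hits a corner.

1. t=5 → R at (9,9); v=(-1,1)
2. t=1 → T at (8,10); v=(-1,-1)
3. t=8 → L at (0,2); v=(1,-1)
4. t=2 → B at (2,0); v=(1,1)
5. t=7 → R at (9,7); v=(-1,1)
6. t=3 → T at (6,10); v=(-1,-1)
7. t=6 → L at (0,4); v=(1,-1)

Final position: (0,4)
Wall sequence: RTLBRTL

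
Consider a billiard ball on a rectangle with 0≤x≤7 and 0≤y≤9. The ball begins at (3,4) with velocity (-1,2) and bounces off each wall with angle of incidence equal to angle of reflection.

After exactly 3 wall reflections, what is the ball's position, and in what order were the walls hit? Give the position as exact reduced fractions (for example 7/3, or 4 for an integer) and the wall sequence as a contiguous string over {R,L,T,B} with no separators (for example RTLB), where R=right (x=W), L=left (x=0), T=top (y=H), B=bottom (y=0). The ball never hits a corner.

1. t=5/2 → T at (1/2,9); v=(-1,-2)
2. t=1/2 → L at (0,8); v=(1,-2)
3. t=4 → B at (4,0); v=(1,2)

Final position: (4,0)
Wall sequence: TLB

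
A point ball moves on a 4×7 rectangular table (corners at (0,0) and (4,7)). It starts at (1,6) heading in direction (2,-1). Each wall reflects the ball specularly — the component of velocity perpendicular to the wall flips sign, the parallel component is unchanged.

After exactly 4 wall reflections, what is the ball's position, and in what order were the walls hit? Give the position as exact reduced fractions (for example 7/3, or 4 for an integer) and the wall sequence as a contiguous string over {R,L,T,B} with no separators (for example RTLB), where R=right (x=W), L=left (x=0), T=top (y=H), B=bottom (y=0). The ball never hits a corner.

1. t=3/2 → R at (4,9/2); v=(-2,-1)
2. t=2 → L at (0,5/2); v=(2,-1)
3. t=2 → R at (4,1/2); v=(-2,-1)
4. t=1/2 → B at (3,0); v=(-2,1)

Final position: (3,0)
Wall sequence: RLRB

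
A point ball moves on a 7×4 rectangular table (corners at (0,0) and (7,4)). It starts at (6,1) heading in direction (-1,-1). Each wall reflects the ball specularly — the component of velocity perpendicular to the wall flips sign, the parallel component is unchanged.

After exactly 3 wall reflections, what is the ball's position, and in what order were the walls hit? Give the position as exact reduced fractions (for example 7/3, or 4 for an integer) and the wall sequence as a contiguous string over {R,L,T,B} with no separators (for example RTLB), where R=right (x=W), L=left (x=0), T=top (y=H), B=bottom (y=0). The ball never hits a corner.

Final position: (0,3)
Wall sequence: BTL

1. t=1 → B at (5,0); v=(-1,1)
2. t=4 → T at (1,4); v=(-1,-1)
3. t=1 → L at (0,3); v=(1,-1)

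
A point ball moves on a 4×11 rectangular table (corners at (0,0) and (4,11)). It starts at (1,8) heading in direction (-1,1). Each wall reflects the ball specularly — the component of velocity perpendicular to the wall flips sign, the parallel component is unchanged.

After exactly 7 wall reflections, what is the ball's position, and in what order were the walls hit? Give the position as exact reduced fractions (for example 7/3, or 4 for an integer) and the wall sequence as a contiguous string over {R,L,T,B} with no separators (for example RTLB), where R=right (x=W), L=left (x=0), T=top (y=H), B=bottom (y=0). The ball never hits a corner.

1. t=1 → L at (0,9); v=(1,1)
2. t=2 → T at (2,11); v=(1,-1)
3. t=2 → R at (4,9); v=(-1,-1)
4. t=4 → L at (0,5); v=(1,-1)
5. t=4 → R at (4,1); v=(-1,-1)
6. t=1 → B at (3,0); v=(-1,1)
7. t=3 → L at (0,3); v=(1,1)

Final position: (0,3)
Wall sequence: LTRLRBL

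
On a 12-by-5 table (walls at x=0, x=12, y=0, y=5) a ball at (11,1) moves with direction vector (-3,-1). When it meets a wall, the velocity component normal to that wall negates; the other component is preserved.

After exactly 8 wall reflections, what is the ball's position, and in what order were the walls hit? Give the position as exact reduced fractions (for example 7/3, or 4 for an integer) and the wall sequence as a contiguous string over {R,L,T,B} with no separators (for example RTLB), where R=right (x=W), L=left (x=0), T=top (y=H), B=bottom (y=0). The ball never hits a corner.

1. t=1 → B at (8,0); v=(-3,1)
2. t=8/3 → L at (0,8/3); v=(3,1)
3. t=7/3 → T at (7,5); v=(3,-1)
4. t=5/3 → R at (12,10/3); v=(-3,-1)
5. t=10/3 → B at (2,0); v=(-3,1)
6. t=2/3 → L at (0,2/3); v=(3,1)
7. t=4 → R at (12,14/3); v=(-3,1)
8. t=1/3 → T at (11,5); v=(-3,-1)

Final position: (11,5)
Wall sequence: BLTRBLRT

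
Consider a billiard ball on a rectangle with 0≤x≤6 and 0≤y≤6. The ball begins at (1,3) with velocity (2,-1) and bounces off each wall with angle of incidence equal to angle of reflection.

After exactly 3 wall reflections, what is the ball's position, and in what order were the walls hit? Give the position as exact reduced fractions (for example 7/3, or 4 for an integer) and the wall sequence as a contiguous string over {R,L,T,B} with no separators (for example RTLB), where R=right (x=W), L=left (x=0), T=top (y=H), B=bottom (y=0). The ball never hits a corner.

1. t=5/2 → R at (6,1/2); v=(-2,-1)
2. t=1/2 → B at (5,0); v=(-2,1)
3. t=5/2 → L at (0,5/2); v=(2,1)

Final position: (0,5/2)
Wall sequence: RBL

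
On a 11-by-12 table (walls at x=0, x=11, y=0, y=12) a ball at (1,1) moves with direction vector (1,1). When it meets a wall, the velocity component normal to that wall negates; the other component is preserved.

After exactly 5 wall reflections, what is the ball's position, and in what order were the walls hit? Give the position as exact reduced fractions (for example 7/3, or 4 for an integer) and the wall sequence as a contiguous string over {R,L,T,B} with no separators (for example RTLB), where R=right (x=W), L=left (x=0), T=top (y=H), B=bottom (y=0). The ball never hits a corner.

1. t=10 → R at (11,11); v=(-1,1)
2. t=1 → T at (10,12); v=(-1,-1)
3. t=10 → L at (0,2); v=(1,-1)
4. t=2 → B at (2,0); v=(1,1)
5. t=9 → R at (11,9); v=(-1,1)

Final position: (11,9)
Wall sequence: RTLBR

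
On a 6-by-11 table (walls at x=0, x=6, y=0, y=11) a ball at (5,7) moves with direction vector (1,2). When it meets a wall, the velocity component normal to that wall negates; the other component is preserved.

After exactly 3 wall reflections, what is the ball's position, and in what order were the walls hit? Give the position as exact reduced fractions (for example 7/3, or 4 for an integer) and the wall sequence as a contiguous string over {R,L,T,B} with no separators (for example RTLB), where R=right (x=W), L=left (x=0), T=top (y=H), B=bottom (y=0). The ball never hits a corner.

1. t=1 → R at (6,9); v=(-1,2)
2. t=1 → T at (5,11); v=(-1,-2)
3. t=5 → L at (0,1); v=(1,-2)

Final position: (0,1)
Wall sequence: RTL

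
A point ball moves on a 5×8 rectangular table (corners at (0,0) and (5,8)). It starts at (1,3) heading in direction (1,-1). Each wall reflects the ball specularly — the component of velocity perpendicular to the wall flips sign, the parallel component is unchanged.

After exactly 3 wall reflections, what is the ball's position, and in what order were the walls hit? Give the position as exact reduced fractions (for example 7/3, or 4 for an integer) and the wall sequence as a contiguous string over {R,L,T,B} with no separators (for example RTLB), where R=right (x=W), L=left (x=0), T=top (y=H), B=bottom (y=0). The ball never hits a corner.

Final position: (0,6)
Wall sequence: BRL

1. t=3 → B at (4,0); v=(1,1)
2. t=1 → R at (5,1); v=(-1,1)
3. t=5 → L at (0,6); v=(1,1)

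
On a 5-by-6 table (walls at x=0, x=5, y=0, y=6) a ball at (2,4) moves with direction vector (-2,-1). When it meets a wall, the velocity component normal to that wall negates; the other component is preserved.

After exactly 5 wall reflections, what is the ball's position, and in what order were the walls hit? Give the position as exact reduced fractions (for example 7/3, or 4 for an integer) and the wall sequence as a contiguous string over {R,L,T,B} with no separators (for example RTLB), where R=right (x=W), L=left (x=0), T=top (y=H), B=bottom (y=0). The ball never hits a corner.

Final position: (5,9/2)
Wall sequence: LRBLR

1. t=1 → L at (0,3); v=(2,-1)
2. t=5/2 → R at (5,1/2); v=(-2,-1)
3. t=1/2 → B at (4,0); v=(-2,1)
4. t=2 → L at (0,2); v=(2,1)
5. t=5/2 → R at (5,9/2); v=(-2,1)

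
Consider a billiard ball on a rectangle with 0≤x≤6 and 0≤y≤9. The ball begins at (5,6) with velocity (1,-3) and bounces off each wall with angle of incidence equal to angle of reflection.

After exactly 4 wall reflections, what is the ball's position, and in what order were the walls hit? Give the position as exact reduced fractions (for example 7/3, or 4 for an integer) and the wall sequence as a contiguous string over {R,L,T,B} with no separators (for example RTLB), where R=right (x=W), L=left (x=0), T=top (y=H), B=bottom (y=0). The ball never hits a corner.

Final position: (0,3)
Wall sequence: RBTL

1. t=1 → R at (6,3); v=(-1,-3)
2. t=1 → B at (5,0); v=(-1,3)
3. t=3 → T at (2,9); v=(-1,-3)
4. t=2 → L at (0,3); v=(1,-3)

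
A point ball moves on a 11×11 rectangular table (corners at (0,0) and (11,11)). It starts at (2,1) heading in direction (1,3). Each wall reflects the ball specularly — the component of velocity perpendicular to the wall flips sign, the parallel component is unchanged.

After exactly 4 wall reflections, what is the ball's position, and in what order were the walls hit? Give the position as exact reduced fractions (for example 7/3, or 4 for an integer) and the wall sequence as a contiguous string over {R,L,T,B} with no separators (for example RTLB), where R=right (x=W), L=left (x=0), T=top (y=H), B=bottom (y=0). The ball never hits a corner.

Final position: (28/3,11)
Wall sequence: TBRT

1. t=10/3 → T at (16/3,11); v=(1,-3)
2. t=11/3 → B at (9,0); v=(1,3)
3. t=2 → R at (11,6); v=(-1,3)
4. t=5/3 → T at (28/3,11); v=(-1,-3)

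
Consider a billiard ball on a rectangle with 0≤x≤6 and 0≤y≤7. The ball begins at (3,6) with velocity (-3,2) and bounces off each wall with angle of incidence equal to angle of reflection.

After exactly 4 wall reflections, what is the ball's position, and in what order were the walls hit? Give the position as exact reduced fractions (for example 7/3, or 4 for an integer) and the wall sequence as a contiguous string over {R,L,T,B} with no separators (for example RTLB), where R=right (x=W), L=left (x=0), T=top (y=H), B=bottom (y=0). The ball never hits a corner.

Final position: (3,0)
Wall sequence: TLRB

1. t=1/2 → T at (3/2,7); v=(-3,-2)
2. t=1/2 → L at (0,6); v=(3,-2)
3. t=2 → R at (6,2); v=(-3,-2)
4. t=1 → B at (3,0); v=(-3,2)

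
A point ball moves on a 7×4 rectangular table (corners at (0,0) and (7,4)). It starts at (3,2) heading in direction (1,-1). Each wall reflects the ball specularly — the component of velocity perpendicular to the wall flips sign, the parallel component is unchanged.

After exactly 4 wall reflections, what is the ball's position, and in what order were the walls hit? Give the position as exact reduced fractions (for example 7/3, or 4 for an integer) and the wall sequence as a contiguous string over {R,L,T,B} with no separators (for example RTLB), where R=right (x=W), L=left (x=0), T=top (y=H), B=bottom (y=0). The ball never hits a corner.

Final position: (1,0)
Wall sequence: BRTB

1. t=2 → B at (5,0); v=(1,1)
2. t=2 → R at (7,2); v=(-1,1)
3. t=2 → T at (5,4); v=(-1,-1)
4. t=4 → B at (1,0); v=(-1,1)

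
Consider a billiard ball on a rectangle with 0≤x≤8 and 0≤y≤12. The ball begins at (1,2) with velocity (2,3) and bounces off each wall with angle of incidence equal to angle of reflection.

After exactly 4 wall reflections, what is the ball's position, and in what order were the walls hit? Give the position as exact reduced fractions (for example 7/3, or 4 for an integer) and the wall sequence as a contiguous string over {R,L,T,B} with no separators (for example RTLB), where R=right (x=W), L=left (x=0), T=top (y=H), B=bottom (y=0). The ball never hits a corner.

Final position: (0,1/2)
Wall sequence: TRBL

1. t=10/3 → T at (23/3,12); v=(2,-3)
2. t=1/6 → R at (8,23/2); v=(-2,-3)
3. t=23/6 → B at (1/3,0); v=(-2,3)
4. t=1/6 → L at (0,1/2); v=(2,3)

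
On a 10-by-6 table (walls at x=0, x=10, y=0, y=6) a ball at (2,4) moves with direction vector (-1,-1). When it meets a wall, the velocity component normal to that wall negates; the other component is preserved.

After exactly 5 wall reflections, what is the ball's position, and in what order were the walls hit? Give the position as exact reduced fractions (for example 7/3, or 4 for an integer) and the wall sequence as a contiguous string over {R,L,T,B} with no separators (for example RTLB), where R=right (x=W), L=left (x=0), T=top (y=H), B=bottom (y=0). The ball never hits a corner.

1. t=2 → L at (0,2); v=(1,-1)
2. t=2 → B at (2,0); v=(1,1)
3. t=6 → T at (8,6); v=(1,-1)
4. t=2 → R at (10,4); v=(-1,-1)
5. t=4 → B at (6,0); v=(-1,1)

Final position: (6,0)
Wall sequence: LBTRB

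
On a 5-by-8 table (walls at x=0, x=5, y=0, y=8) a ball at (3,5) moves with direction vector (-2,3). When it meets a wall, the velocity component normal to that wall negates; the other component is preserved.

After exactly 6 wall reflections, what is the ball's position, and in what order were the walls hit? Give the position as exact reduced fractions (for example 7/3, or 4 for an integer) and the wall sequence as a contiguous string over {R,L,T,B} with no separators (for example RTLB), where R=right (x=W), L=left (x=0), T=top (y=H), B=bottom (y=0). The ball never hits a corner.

1. t=1 → T at (1,8); v=(-2,-3)
2. t=1/2 → L at (0,13/2); v=(2,-3)
3. t=13/6 → B at (13/3,0); v=(2,3)
4. t=1/3 → R at (5,1); v=(-2,3)
5. t=7/3 → T at (1/3,8); v=(-2,-3)
6. t=1/6 → L at (0,15/2); v=(2,-3)

Final position: (0,15/2)
Wall sequence: TLBRTL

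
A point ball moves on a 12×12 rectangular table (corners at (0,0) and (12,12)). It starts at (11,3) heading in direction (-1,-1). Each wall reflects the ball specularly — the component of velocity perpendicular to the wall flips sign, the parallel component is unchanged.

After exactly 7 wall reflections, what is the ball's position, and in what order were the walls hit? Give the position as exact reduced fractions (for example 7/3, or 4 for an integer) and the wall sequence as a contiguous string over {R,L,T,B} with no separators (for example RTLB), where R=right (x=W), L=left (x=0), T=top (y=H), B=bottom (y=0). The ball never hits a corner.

1. t=3 → B at (8,0); v=(-1,1)
2. t=8 → L at (0,8); v=(1,1)
3. t=4 → T at (4,12); v=(1,-1)
4. t=8 → R at (12,4); v=(-1,-1)
5. t=4 → B at (8,0); v=(-1,1)
6. t=8 → L at (0,8); v=(1,1)
7. t=4 → T at (4,12); v=(1,-1)

Final position: (4,12)
Wall sequence: BLTRBLT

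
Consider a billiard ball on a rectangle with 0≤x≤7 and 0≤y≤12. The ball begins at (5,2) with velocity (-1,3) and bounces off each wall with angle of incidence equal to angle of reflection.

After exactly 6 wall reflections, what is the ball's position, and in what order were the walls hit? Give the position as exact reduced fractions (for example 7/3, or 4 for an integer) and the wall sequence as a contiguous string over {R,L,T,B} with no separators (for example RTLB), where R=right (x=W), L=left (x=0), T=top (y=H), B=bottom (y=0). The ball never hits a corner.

1. t=10/3 → T at (5/3,12); v=(-1,-3)
2. t=5/3 → L at (0,7); v=(1,-3)
3. t=7/3 → B at (7/3,0); v=(1,3)
4. t=4 → T at (19/3,12); v=(1,-3)
5. t=2/3 → R at (7,10); v=(-1,-3)
6. t=10/3 → B at (11/3,0); v=(-1,3)

Final position: (11/3,0)
Wall sequence: TLBTRB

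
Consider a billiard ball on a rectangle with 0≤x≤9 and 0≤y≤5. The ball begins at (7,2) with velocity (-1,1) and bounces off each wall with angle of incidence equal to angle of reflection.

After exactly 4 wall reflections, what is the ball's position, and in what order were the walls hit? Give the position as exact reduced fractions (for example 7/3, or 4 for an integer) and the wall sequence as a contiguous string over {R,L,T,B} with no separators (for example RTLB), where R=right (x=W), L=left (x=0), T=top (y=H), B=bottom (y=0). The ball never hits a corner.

1. t=3 → T at (4,5); v=(-1,-1)
2. t=4 → L at (0,1); v=(1,-1)
3. t=1 → B at (1,0); v=(1,1)
4. t=5 → T at (6,5); v=(1,-1)

Final position: (6,5)
Wall sequence: TLBT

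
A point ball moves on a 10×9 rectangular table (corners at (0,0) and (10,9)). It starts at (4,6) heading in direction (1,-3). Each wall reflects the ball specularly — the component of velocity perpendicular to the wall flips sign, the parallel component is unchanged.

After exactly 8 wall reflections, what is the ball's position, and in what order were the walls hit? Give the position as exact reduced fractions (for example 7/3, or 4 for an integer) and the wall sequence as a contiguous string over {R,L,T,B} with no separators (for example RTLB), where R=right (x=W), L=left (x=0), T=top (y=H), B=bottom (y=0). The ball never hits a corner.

1. t=2 → B at (6,0); v=(1,3)
2. t=3 → T at (9,9); v=(1,-3)
3. t=1 → R at (10,6); v=(-1,-3)
4. t=2 → B at (8,0); v=(-1,3)
5. t=3 → T at (5,9); v=(-1,-3)
6. t=3 → B at (2,0); v=(-1,3)
7. t=2 → L at (0,6); v=(1,3)
8. t=1 → T at (1,9); v=(1,-3)

Final position: (1,9)
Wall sequence: BTRBTBLT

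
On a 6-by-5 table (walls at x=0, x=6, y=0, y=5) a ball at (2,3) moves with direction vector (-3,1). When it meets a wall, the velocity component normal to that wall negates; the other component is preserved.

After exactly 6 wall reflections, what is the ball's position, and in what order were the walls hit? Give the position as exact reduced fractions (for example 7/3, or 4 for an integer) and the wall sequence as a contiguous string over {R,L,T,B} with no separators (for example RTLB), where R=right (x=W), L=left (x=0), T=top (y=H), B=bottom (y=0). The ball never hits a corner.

1. t=2/3 → L at (0,11/3); v=(3,1)
2. t=4/3 → T at (4,5); v=(3,-1)
3. t=2/3 → R at (6,13/3); v=(-3,-1)
4. t=2 → L at (0,7/3); v=(3,-1)
5. t=2 → R at (6,1/3); v=(-3,-1)
6. t=1/3 → B at (5,0); v=(-3,1)

Final position: (5,0)
Wall sequence: LTRLRB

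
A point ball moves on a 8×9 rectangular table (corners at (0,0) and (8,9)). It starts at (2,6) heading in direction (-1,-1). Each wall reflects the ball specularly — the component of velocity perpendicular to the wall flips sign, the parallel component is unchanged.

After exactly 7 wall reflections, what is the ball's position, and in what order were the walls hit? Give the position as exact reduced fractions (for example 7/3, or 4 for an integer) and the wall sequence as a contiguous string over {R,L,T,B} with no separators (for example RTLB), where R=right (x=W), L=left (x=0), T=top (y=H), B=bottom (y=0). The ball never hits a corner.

Final position: (8,2)
Wall sequence: LBRTLBR

1. t=2 → L at (0,4); v=(1,-1)
2. t=4 → B at (4,0); v=(1,1)
3. t=4 → R at (8,4); v=(-1,1)
4. t=5 → T at (3,9); v=(-1,-1)
5. t=3 → L at (0,6); v=(1,-1)
6. t=6 → B at (6,0); v=(1,1)
7. t=2 → R at (8,2); v=(-1,1)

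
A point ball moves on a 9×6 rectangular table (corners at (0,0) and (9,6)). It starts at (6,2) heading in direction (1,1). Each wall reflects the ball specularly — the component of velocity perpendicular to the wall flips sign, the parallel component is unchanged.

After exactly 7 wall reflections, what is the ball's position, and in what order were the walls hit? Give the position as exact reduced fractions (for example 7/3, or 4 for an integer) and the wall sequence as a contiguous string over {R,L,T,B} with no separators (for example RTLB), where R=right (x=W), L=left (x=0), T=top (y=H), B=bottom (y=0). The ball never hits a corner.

1. t=3 → R at (9,5); v=(-1,1)
2. t=1 → T at (8,6); v=(-1,-1)
3. t=6 → B at (2,0); v=(-1,1)
4. t=2 → L at (0,2); v=(1,1)
5. t=4 → T at (4,6); v=(1,-1)
6. t=5 → R at (9,1); v=(-1,-1)
7. t=1 → B at (8,0); v=(-1,1)

Final position: (8,0)
Wall sequence: RTBLTRB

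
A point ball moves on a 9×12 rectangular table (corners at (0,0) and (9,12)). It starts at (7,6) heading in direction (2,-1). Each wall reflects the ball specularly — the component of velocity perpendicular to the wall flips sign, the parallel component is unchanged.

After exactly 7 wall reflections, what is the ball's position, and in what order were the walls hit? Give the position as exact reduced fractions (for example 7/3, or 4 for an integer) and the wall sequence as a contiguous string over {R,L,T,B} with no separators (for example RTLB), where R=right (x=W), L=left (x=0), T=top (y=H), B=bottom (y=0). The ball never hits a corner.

1. t=1 → R at (9,5); v=(-2,-1)
2. t=9/2 → L at (0,1/2); v=(2,-1)
3. t=1/2 → B at (1,0); v=(2,1)
4. t=4 → R at (9,4); v=(-2,1)
5. t=9/2 → L at (0,17/2); v=(2,1)
6. t=7/2 → T at (7,12); v=(2,-1)
7. t=1 → R at (9,11); v=(-2,-1)

Final position: (9,11)
Wall sequence: RLBRLTR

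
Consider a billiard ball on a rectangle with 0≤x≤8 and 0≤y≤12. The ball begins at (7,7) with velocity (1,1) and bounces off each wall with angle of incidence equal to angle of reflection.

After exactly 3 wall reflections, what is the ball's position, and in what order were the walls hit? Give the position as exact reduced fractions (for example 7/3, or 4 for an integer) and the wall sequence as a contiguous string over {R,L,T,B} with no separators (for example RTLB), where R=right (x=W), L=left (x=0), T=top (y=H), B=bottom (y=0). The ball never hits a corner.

1. t=1 → R at (8,8); v=(-1,1)
2. t=4 → T at (4,12); v=(-1,-1)
3. t=4 → L at (0,8); v=(1,-1)

Final position: (0,8)
Wall sequence: RTL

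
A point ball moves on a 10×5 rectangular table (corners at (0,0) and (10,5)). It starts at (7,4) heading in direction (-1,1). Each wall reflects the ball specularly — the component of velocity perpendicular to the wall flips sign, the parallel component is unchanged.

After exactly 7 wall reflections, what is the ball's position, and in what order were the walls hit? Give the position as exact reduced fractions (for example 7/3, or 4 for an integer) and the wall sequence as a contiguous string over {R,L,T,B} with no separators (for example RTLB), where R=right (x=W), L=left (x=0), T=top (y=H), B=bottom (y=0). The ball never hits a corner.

1. t=1 → T at (6,5); v=(-1,-1)
2. t=5 → B at (1,0); v=(-1,1)
3. t=1 → L at (0,1); v=(1,1)
4. t=4 → T at (4,5); v=(1,-1)
5. t=5 → B at (9,0); v=(1,1)
6. t=1 → R at (10,1); v=(-1,1)
7. t=4 → T at (6,5); v=(-1,-1)

Final position: (6,5)
Wall sequence: TBLTBRT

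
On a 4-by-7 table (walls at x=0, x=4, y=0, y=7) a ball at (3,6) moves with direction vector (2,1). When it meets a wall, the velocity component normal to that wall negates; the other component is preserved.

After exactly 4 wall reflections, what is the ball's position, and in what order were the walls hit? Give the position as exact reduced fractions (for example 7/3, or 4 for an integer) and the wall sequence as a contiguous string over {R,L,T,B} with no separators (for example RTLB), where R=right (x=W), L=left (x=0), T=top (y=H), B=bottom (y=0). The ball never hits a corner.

1. t=1/2 → R at (4,13/2); v=(-2,1)
2. t=1/2 → T at (3,7); v=(-2,-1)
3. t=3/2 → L at (0,11/2); v=(2,-1)
4. t=2 → R at (4,7/2); v=(-2,-1)

Final position: (4,7/2)
Wall sequence: RTLR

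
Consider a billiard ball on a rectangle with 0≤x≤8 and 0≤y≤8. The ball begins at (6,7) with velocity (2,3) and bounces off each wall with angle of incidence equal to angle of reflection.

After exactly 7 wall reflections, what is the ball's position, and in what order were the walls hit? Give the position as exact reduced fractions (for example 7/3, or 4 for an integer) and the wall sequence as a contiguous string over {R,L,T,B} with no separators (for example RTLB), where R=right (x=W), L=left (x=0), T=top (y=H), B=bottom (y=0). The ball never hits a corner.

Final position: (8,2)
Wall sequence: TRBLTBR

1. t=1/3 → T at (20/3,8); v=(2,-3)
2. t=2/3 → R at (8,6); v=(-2,-3)
3. t=2 → B at (4,0); v=(-2,3)
4. t=2 → L at (0,6); v=(2,3)
5. t=2/3 → T at (4/3,8); v=(2,-3)
6. t=8/3 → B at (20/3,0); v=(2,3)
7. t=2/3 → R at (8,2); v=(-2,3)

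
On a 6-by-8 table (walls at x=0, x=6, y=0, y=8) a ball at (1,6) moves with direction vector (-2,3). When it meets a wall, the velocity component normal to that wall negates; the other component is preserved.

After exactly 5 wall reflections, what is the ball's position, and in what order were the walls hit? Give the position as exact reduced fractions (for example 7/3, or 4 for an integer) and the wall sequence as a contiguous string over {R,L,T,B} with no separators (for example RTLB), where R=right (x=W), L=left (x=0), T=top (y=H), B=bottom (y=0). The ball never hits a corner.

1. t=1/2 → L at (0,15/2); v=(2,3)
2. t=1/6 → T at (1/3,8); v=(2,-3)
3. t=8/3 → B at (17/3,0); v=(2,3)
4. t=1/6 → R at (6,1/2); v=(-2,3)
5. t=5/2 → T at (1,8); v=(-2,-3)

Final position: (1,8)
Wall sequence: LTBRT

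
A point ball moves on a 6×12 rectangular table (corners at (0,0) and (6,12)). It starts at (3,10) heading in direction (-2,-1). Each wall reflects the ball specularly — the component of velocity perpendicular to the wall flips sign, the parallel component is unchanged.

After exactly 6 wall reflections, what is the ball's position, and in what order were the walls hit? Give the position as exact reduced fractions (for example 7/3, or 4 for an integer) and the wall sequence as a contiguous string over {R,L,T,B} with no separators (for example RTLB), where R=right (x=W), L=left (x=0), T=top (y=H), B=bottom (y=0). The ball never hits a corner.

1. t=3/2 → L at (0,17/2); v=(2,-1)
2. t=3 → R at (6,11/2); v=(-2,-1)
3. t=3 → L at (0,5/2); v=(2,-1)
4. t=5/2 → B at (5,0); v=(2,1)
5. t=1/2 → R at (6,1/2); v=(-2,1)
6. t=3 → L at (0,7/2); v=(2,1)

Final position: (0,7/2)
Wall sequence: LRLBRL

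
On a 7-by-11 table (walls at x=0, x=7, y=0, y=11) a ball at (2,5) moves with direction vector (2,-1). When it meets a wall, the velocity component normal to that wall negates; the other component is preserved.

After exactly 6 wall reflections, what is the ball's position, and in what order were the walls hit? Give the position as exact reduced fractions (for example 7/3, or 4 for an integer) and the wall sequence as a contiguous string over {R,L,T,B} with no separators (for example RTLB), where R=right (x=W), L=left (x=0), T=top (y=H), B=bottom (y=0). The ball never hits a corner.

1. t=5/2 → R at (7,5/2); v=(-2,-1)
2. t=5/2 → B at (2,0); v=(-2,1)
3. t=1 → L at (0,1); v=(2,1)
4. t=7/2 → R at (7,9/2); v=(-2,1)
5. t=7/2 → L at (0,8); v=(2,1)
6. t=3 → T at (6,11); v=(2,-1)

Final position: (6,11)
Wall sequence: RBLRLT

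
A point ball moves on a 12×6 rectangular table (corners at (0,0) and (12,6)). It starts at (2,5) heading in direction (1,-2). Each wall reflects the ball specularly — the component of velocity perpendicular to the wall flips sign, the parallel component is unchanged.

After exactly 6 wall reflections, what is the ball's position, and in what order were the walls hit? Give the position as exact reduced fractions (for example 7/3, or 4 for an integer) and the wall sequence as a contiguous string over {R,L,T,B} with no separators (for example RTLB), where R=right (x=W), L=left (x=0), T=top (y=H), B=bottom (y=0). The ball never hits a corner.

Final position: (15/2,0)
Wall sequence: BTBRTB

1. t=5/2 → B at (9/2,0); v=(1,2)
2. t=3 → T at (15/2,6); v=(1,-2)
3. t=3 → B at (21/2,0); v=(1,2)
4. t=3/2 → R at (12,3); v=(-1,2)
5. t=3/2 → T at (21/2,6); v=(-1,-2)
6. t=3 → B at (15/2,0); v=(-1,2)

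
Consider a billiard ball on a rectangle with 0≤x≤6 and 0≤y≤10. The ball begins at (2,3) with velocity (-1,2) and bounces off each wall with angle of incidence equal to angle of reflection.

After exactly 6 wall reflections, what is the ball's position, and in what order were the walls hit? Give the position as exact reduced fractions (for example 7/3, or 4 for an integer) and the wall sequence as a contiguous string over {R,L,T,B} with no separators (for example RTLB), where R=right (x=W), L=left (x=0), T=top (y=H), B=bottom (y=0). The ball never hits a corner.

Final position: (0,9)
Wall sequence: LTRBTL

1. t=2 → L at (0,7); v=(1,2)
2. t=3/2 → T at (3/2,10); v=(1,-2)
3. t=9/2 → R at (6,1); v=(-1,-2)
4. t=1/2 → B at (11/2,0); v=(-1,2)
5. t=5 → T at (1/2,10); v=(-1,-2)
6. t=1/2 → L at (0,9); v=(1,-2)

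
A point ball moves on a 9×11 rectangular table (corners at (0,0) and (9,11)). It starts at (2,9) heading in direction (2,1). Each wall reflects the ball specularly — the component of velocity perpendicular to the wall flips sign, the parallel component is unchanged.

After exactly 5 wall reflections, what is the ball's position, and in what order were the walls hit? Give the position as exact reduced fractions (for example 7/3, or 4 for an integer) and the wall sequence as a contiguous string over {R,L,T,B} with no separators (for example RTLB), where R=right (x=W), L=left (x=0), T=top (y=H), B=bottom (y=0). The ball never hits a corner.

Final position: (8,0)
Wall sequence: TRLRB

1. t=2 → T at (6,11); v=(2,-1)
2. t=3/2 → R at (9,19/2); v=(-2,-1)
3. t=9/2 → L at (0,5); v=(2,-1)
4. t=9/2 → R at (9,1/2); v=(-2,-1)
5. t=1/2 → B at (8,0); v=(-2,1)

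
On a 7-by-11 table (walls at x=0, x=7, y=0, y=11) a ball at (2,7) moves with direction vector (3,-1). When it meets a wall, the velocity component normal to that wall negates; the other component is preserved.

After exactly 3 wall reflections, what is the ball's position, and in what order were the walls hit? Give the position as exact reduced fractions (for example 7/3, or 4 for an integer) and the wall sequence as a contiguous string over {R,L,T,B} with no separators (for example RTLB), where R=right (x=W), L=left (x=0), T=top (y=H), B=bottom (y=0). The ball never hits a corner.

Final position: (7,2/3)
Wall sequence: RLR

1. t=5/3 → R at (7,16/3); v=(-3,-1)
2. t=7/3 → L at (0,3); v=(3,-1)
3. t=7/3 → R at (7,2/3); v=(-3,-1)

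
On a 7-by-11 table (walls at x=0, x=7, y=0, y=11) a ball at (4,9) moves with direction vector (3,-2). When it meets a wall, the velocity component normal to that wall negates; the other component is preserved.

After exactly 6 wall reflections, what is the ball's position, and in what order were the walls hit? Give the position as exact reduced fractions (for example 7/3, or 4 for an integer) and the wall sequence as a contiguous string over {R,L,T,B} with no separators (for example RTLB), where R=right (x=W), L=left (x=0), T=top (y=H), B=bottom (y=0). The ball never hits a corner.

Final position: (6,11)
Wall sequence: RLBRLT

1. t=1 → R at (7,7); v=(-3,-2)
2. t=7/3 → L at (0,7/3); v=(3,-2)
3. t=7/6 → B at (7/2,0); v=(3,2)
4. t=7/6 → R at (7,7/3); v=(-3,2)
5. t=7/3 → L at (0,7); v=(3,2)
6. t=2 → T at (6,11); v=(3,-2)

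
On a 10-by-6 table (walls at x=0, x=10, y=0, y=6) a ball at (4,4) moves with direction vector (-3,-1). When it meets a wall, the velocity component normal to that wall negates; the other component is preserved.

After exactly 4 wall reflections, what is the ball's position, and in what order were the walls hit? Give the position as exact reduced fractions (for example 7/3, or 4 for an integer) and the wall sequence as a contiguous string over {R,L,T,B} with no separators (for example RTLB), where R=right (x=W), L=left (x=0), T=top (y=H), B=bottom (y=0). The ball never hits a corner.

Final position: (0,4)
Wall sequence: LBRL

1. t=4/3 → L at (0,8/3); v=(3,-1)
2. t=8/3 → B at (8,0); v=(3,1)
3. t=2/3 → R at (10,2/3); v=(-3,1)
4. t=10/3 → L at (0,4); v=(3,1)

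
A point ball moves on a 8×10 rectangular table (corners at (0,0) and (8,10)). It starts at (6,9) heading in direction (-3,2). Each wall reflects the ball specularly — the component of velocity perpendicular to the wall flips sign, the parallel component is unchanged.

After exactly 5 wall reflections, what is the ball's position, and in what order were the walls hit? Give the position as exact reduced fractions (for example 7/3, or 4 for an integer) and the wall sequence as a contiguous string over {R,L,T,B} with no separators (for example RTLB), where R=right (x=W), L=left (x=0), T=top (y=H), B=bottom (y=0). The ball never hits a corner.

Final position: (0,11/3)
Wall sequence: TLRBL

1. t=1/2 → T at (9/2,10); v=(-3,-2)
2. t=3/2 → L at (0,7); v=(3,-2)
3. t=8/3 → R at (8,5/3); v=(-3,-2)
4. t=5/6 → B at (11/2,0); v=(-3,2)
5. t=11/6 → L at (0,11/3); v=(3,2)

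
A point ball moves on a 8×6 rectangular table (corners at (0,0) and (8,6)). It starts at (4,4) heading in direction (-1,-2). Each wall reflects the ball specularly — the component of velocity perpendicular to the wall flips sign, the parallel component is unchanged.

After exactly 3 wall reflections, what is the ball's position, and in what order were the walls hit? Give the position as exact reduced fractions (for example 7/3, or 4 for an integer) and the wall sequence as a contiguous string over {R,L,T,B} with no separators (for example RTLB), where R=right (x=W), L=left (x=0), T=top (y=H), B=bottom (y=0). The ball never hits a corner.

1. t=2 → B at (2,0); v=(-1,2)
2. t=2 → L at (0,4); v=(1,2)
3. t=1 → T at (1,6); v=(1,-2)

Final position: (1,6)
Wall sequence: BLT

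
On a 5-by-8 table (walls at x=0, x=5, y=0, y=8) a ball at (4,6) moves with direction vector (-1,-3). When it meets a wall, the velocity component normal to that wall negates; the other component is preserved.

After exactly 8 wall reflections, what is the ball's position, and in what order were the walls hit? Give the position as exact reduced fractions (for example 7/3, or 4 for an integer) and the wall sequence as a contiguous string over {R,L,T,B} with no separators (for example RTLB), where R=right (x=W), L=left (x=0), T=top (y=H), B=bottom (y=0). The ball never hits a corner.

Final position: (0,4)
Wall sequence: BLTBRTBL

1. t=2 → B at (2,0); v=(-1,3)
2. t=2 → L at (0,6); v=(1,3)
3. t=2/3 → T at (2/3,8); v=(1,-3)
4. t=8/3 → B at (10/3,0); v=(1,3)
5. t=5/3 → R at (5,5); v=(-1,3)
6. t=1 → T at (4,8); v=(-1,-3)
7. t=8/3 → B at (4/3,0); v=(-1,3)
8. t=4/3 → L at (0,4); v=(1,3)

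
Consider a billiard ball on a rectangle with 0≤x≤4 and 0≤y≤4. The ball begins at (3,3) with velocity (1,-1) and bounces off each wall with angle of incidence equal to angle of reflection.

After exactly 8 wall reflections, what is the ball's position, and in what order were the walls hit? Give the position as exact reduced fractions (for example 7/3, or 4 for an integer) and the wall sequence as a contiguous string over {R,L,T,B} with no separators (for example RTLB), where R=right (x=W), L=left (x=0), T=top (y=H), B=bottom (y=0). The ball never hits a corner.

1. t=1 → R at (4,2); v=(-1,-1)
2. t=2 → B at (2,0); v=(-1,1)
3. t=2 → L at (0,2); v=(1,1)
4. t=2 → T at (2,4); v=(1,-1)
5. t=2 → R at (4,2); v=(-1,-1)
6. t=2 → B at (2,0); v=(-1,1)
7. t=2 → L at (0,2); v=(1,1)
8. t=2 → T at (2,4); v=(1,-1)

Final position: (2,4)
Wall sequence: RBLTRBLT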